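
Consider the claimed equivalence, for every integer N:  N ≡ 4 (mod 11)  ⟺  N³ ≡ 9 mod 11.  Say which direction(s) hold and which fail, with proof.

Equivalent; both directions hold.

(→) Suppose N ≡ 4 (mod 11). Write N = 11j + 4. Then (11j + 4)³ = 1331j³ + 1452j² + 528j + 64 = 11(121j³ + 132j² + 48j + 5) + 9, so N³ ≡ 9 (mod 11).

(←) For the converse, argue contrapositively. If N ≢ 4 (mod 11), then N is congruent to one of 0, 1, 2, 3, 5, 6, 7, 8, 9, 10 modulo 11, and these give N³ ≡ 0, 1, 8, 5, 4, 7, 2, 6, 3, 10 respectively — never 9.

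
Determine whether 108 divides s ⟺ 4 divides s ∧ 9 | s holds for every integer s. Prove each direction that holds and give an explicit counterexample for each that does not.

(⇒) holds; (⇐) fails.

(⟹) If 108 ∣ s, write s = 108q. Since 108 = 27·4, s = 4·(27q), so 4 ∣ s; and since 108 = 12·9, s = 9·(12q), so 9 ∣ s.

(⟸) This fails: take s = 36. Both 4 ∣ 36 and 9 ∣ 36, yet 36 is not a multiple of 108 (since 36 = 0·108 + 36), so 108 ∤ 36.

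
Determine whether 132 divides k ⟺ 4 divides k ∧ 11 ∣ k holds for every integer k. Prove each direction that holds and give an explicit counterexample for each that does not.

(⟹) If 132 ∣ k, write k = 132q. Since 132 = 33·4, k = 4·(33q), so 4 ∣ k; and since 132 = 12·11, k = 11·(12q), so 11 ∣ k.

(⟸) This fails: take k = 44. Both 4 ∣ 44 and 11 ∣ 44, yet 44 is not a multiple of 132 (since 44 = 0·132 + 44), so 132 ∤ 44.

Only the forward implication holds.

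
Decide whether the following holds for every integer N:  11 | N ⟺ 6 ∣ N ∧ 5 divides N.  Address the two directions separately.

(⇒) This fails: take N = 11. Certainly 11 ∣ 11, but 6 ∤ 11.

(⇐) This fails: take N = 30. Both 6 ∣ 30 and 5 ∣ 30, yet 30 is not a multiple of 11 (since 30 = 2·11 + 8), so 11 ∤ 30.

Neither implication holds.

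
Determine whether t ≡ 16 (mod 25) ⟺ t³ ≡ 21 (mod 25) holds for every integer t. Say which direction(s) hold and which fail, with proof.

Forward direction. Suppose t ≡ 16 (mod 25). Write t = 25j + 16. Then (25j + 16)³ = 15625j³ + 30000j² + 19200j + 4096 = 25(625j³ + 1200j² + 768j + 163) + 21, so t³ ≡ 21 (mod 25).

Converse. Suppose t³ ≡ 21 (mod 25). The only residue r in {0, …, 24} with r³ ≡ 21 (mod 25) is r = 16, so t ≡ 16 (mod 25).

The biconditional holds.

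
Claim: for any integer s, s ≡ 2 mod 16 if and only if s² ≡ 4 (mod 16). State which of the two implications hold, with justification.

The forward direction holds; the converse fails.

[⇐] This fails: take s = 6. Then 6² = 36 ≡ 4 (mod 16), yet 6 ≡ 6 (mod 16), not 2.

[⇒] Suppose s ≡ 2 mod 16. Write s = 16j + 2. Then (16j + 2)² = 256j² + 64j + 4 = 16(16j² + 4j) + 4, so s² ≡ 4 (mod 16).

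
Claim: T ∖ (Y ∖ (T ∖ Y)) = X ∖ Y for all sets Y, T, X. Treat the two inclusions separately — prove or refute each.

(⊆) fails and (⊇) fails.

Forward inclusion. This inclusion fails. Take Y = ∅, T = {1}, X = ∅; then 1 ∈ T ∖ (Y ∖ (T ∖ Y)) but 1 ∉ X ∖ Y.

Reverse inclusion. This inclusion fails. Take Y = ∅, T = ∅, X = {1}; then 1 ∈ X ∖ Y but 1 ∉ T ∖ (Y ∖ (T ∖ Y)).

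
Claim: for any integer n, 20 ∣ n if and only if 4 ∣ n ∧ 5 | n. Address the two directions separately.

Both directions hold; the statement is true.

(⟹) If 20 ∣ n, write n = 20q. Since 20 = 5·4, n = 4·(5q), so 4 ∣ n; and since 20 = 4·5, n = 5·(4q), so 5 ∣ n.

(⟸) Suppose 4 ∣ n and 5 ∣ n. Any common multiple of 4 and 5 is a multiple of their lcm; here gcd(4, 5) = 1, so lcm(4, 5) = 4·5 = 20, so 20 ∣ n.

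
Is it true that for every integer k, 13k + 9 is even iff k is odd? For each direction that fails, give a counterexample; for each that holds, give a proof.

Converse. Suppose k is odd; write k = 2j + 1. Then 13k + 9 = 13·(2j + 1) + 9 = 2·13j + 22, which is even.

Forward direction. Suppose 13k + 9 is even. Since 13 is odd, 13k and k have the same parity, so 13k + 9 ≡ k + 9 (mod 2). As 9 is odd, 13k + 9 is even exactly when k is odd. Thus k is odd.

Equivalent; both directions hold.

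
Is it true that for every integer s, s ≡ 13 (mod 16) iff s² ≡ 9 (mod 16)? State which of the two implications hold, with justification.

[⇐] This fails: take s = 3. Then 3² = 9 ≡ 9 (mod 16), yet 3 ≡ 3 (mod 16), not 13.

[⇒] Suppose s ≡ 13 (mod 16). Write s = 16j + 13. Then (16j + 13)² = 256j² + 416j + 169 = 16(16j² + 26j + 10) + 9, so s² ≡ 9 (mod 16).

Only the forward implication holds.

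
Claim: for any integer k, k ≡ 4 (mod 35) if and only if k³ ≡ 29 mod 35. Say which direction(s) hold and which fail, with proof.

(⇒) Suppose k ≡ 4 (mod 35). Write k = 35j + 4. Then (35j + 4)³ = 42875j³ + 14700j² + 1680j + 64 = 35(1225j³ + 420j² + 48j + 1) + 29, so k³ ≡ 29 (mod 35).

(⇐) This fails: take k = 9. Then 9³ = 729 ≡ 29 (mod 35), yet 9 ≡ 9 (mod 35), not 4.

Only the forward implication holds.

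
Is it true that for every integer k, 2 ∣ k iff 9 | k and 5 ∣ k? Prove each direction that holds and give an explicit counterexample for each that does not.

(⇒) This fails: take k = 2. Certainly 2 ∣ 2, but 9 ∤ 2.

(⇐) This fails: take k = 45. Both 9 ∣ 45 and 5 ∣ 45, yet 45 is not a multiple of 2 (since 45 = 22·2 + 1), so 2 ∤ 45.

Neither direction holds.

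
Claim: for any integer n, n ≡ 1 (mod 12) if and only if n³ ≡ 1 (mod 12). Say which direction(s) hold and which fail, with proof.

[⇒] Suppose n ≡ 1 (mod 12). Write n = 12j + 1. Then (12j + 1)³ = 1728j³ + 432j² + 36j + 1 = 12(144j³ + 36j² + 3j) + 1, so n³ ≡ 1 (mod 12).

[⇐] Conversely, suppose n³ ≡ 1 (mod 12). The only residue r in {0, …, 11} with r³ ≡ 1 (mod 12) is r = 1, so n ≡ 1 (mod 12).

Both directions hold; the statement is true.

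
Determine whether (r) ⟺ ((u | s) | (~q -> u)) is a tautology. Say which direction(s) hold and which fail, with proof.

[⇒] This fails. Under q = F, s = F, r = T, u = F, the left side is true but the right side is false.

[⇐] This fails. Under q = T, s = F, r = F, u = F, the left side is false but the right side is true.

Neither direction holds.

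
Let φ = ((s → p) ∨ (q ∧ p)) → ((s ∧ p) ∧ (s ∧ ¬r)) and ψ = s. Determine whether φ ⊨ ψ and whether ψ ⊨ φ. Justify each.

(⇒) holds; (⇐) fails.

(→) Assume the antecedent. If s is true, s reduces to true regardless of the other variables. If s is false, the antecedent cannot hold. Either way s holds.

(←) This fails. Under r = T, q = F, p = T, s = T, the left side is false but the right side is true.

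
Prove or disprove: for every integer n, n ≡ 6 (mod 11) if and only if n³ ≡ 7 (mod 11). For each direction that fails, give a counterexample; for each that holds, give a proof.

(⟹) Suppose n ≡ 6 (mod 11). Write n = 11j + 6. Then (11j + 6)³ = 1331j³ + 2178j² + 1188j + 216 = 11(121j³ + 198j² + 108j + 19) + 7, so n³ ≡ 7 (mod 11).

(⟸) For the converse, argue contrapositively. If n ≢ 6 (mod 11), then n is congruent to one of 0, 1, 2, 3, 4, 5, 7, 8, 9, 10 modulo 11, and these give n³ ≡ 0, 1, 8, 5, 9, 4, 2, 6, 3, 10 respectively — never 7.

The biconditional holds.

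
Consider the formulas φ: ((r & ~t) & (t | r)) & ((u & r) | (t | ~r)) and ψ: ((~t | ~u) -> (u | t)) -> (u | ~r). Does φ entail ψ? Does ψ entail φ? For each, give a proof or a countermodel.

(→) Assume the antecedent. If t is true, the antecedent cannot hold. If t is false, the consequent reduces to true regardless of the other variables. Either way the consequent holds.

(←) This fails. Under t = F, u = F, r = F, the left side is false but the right side is true.

The forward direction holds; the converse fails.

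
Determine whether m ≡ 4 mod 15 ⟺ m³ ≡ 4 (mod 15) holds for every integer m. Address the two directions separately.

[⇒] Suppose m ≡ 4 mod 15. Write m = 15j + 4. Then (15j + 4)³ = 3375j³ + 2700j² + 720j + 64 = 15(225j³ + 180j² + 48j + 4) + 4, so m³ ≡ 4 (mod 15).

[⇐] Conversely, suppose m³ ≡ 4 (mod 15). The only residue r in {0, …, 14} with r³ ≡ 4 (mod 15) is r = 4, so m ≡ 4 (mod 15).

The biconditional holds.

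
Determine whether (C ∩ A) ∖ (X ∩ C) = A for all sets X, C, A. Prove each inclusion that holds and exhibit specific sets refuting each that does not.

(⟹) Let x ∈ (C ∩ A) ∖ (X ∩ C). Then x ∈ C ∩ A and x ∉ X, from which x ∈ A.

(⟸) This inclusion fails. Take X = ∅, C = ∅, A = {1}; then 1 ∈ A but 1 ∉ (C ∩ A) ∖ (X ∩ C).

(⊆) holds; (⊇) fails.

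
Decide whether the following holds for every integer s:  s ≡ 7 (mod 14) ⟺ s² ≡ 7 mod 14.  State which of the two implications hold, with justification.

Both implications hold.

Forward direction. Suppose s ≡ 7 (mod 14). Write s = 14j + 7. Then (14j + 7)² = 196j² + 196j + 49 = 14(14j² + 14j + 3) + 7, so s² ≡ 7 (mod 14).

Converse. Suppose s² ≡ 7 (mod 14). The only residue r in {0, …, 13} with r² ≡ 7 (mod 14) is r = 7, so s ≡ 7 (mod 14).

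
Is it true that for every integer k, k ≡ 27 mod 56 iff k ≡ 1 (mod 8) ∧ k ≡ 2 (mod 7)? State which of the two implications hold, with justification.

(→) This fails: k = 27 gives 27 ≡ 27 (mod 56) but 27 ≡ 3 (mod 8), so the conjunction on the right does not hold.

(←) This fails: k = 9 satisfies both congruences on the right (9 ≡ 1 mod 8 and 9 ≡ 2 mod 7) yet 9 ≡ 9 (mod 56), not 27.

Neither direction holds.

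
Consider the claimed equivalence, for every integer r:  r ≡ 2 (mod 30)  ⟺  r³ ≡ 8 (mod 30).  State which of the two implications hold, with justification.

[⇒] Suppose r ≡ 2 (mod 30). Write r = 30j + 2. Then (30j + 2)³ = 27000j³ + 5400j² + 360j + 8 = 30(900j³ + 180j² + 12j) + 8, so r³ ≡ 8 (mod 30).

[⇐] Conversely, suppose r³ ≡ 8 (mod 30). The only residue r in {0, …, 29} with r³ ≡ 8 (mod 30) is r = 2, so r ≡ 2 (mod 30).

Both directions hold.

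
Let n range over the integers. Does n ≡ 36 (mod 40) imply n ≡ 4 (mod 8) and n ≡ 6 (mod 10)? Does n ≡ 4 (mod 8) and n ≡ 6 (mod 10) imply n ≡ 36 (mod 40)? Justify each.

(⟹) Suppose n ≡ 36 (mod 40); write n = 40j + 36. Since 8 ∣ 40, reducing mod 8 gives n ≡ 36 ≡ 4 (mod 8); since 10 ∣ 40, reducing mod 10 gives n ≡ 36 ≡ 6 (mod 10).

(⟸) Conversely, if n ≡ 4 (mod 8) and n ≡ 6 (mod 10), then by the Chinese remainder theorem n ≡ 36 (mod 40). This is exactly n ≡ 36 (mod 40).

Equivalent; both directions hold.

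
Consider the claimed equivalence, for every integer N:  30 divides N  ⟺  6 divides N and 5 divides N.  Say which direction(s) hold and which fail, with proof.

Both directions hold; the statement is true.

(⟸) Suppose 6 ∣ N and 5 ∣ N. Any common multiple of 6 and 5 is a multiple of their lcm; here gcd(6, 5) = 1, so lcm(6, 5) = 6·5 = 30, so 30 ∣ N.

(⟹) If 30 ∣ N, write N = 30q. Since 30 = 5·6, N = 6·(5q), so 6 ∣ N; and since 30 = 6·5, N = 5·(6q), so 5 ∣ N.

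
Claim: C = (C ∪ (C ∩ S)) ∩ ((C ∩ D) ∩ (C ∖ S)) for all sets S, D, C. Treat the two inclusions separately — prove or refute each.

The sets are not equal: only the reverse inclusion holds.

(⊆) This inclusion fails. Take S = ∅, D = ∅, C = {1}; then 1 ∈ C but 1 ∉ (C ∪ (C ∩ S)) ∩ ((C ∩ D) ∩ (C ∖ S)).

(⊇) Let x ∈ (C ∪ (C ∩ S)) ∩ ((C ∩ D) ∩ (C ∖ S)). Then x ∈ D ∩ C and x ∉ S, from which x ∈ C.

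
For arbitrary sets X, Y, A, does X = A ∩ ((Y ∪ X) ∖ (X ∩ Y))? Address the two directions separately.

(⊆) This inclusion fails. Take X = {1}, Y = ∅, A = ∅; then 1 ∈ X but 1 ∉ A ∩ ((Y ∪ X) ∖ (X ∩ Y)).

(⊇) This inclusion fails. Take X = ∅, Y = {1}, A = {1}; then 1 ∈ A ∩ ((Y ∪ X) ∖ (X ∩ Y)) but 1 ∉ X.

Neither inclusion holds.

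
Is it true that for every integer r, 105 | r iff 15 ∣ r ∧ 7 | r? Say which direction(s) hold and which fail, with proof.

(⇒) If 105 ∣ r, write r = 105q. Since 105 = 7·15, r = 15·(7q), so 15 ∣ r; and since 105 = 15·7, r = 7·(15q), so 7 ∣ r.

(⇐) Suppose 15 ∣ r and 7 ∣ r. Any common multiple of 15 and 7 is a multiple of their lcm; here gcd(15, 7) = 1, so lcm(15, 7) = 15·7 = 105, so 105 ∣ r.

Both directions hold.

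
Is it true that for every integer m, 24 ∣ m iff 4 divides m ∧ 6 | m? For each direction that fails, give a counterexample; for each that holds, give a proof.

(⇒) If 24 ∣ m, write m = 24q. Since 24 = 6·4, m = 4·(6q), so 4 ∣ m; and since 24 = 4·6, m = 6·(4q), so 6 ∣ m.

(⇐) This fails: take m = 12. Both 4 ∣ 12 and 6 ∣ 12, yet 12 is not a multiple of 24 (since 12 = 0·24 + 12), so 24 ∤ 12.

The forward direction holds; the converse fails.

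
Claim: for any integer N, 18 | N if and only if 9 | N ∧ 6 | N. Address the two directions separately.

Both implications hold.

[⇐] Suppose 9 ∣ N and 6 ∣ N. Any common multiple of 9 and 6 is a multiple of their lcm; here lcm(9, 6) = 9·6/gcd(9, 6) = 54/3 = 18, so 18 ∣ N.

[⇒] If 18 ∣ N, write N = 18q. Since 18 = 2·9, N = 9·(2q), so 9 ∣ N; and since 18 = 3·6, N = 6·(3q), so 6 ∣ N.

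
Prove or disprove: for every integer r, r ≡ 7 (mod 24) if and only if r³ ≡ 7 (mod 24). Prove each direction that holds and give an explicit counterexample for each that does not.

Both directions hold; the statement is true.

Converse. Suppose r³ ≡ 7 (mod 24). The only residue r in {0, …, 23} with r³ ≡ 7 (mod 24) is r = 7, so r ≡ 7 (mod 24).

Forward direction. Suppose r ≡ 7 (mod 24). Write r = 24j + 7. Then (24j + 7)³ = 13824j³ + 12096j² + 3528j + 343 = 24(576j³ + 504j² + 147j + 14) + 7, so r³ ≡ 7 (mod 24).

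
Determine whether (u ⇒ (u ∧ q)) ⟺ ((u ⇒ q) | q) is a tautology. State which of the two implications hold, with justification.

Both directions hold.

(⟹) Assume the antecedent. If u is true, the antecedent forces (u = T, q = T), and (u ⇒ q) | q holds there. If u is false, (u ⇒ q) | q reduces to true regardless of the other variables. Either way (u ⇒ q) | q holds.

(⟸) Assume the antecedent. If u is true, the antecedent forces (u = T, q = T), and u ⇒ (u ∧ q) holds there. If u is false, u ⇒ (u ∧ q) reduces to true regardless of the other variables. Either way u ⇒ (u ∧ q) holds.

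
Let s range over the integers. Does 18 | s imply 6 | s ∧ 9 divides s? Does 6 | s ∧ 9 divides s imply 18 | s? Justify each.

Both directions hold; the statement is true.

Forward direction. If 18 ∣ s, write s = 18q. Since 18 = 3·6, s = 6·(3q), so 6 ∣ s; and since 18 = 2·9, s = 9·(2q), so 9 ∣ s.

Converse. Suppose 6 ∣ s and 9 ∣ s. Any common multiple of 6 and 9 is a multiple of their lcm; here lcm(6, 9) = 6·9/gcd(6, 9) = 54/3 = 18, so 18 ∣ s.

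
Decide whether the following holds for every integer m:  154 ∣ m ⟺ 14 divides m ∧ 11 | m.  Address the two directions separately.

(⟸) Suppose 14 ∣ m and 11 ∣ m. Any common multiple of 14 and 11 is a multiple of their lcm; here gcd(14, 11) = 1, so lcm(14, 11) = 14·11 = 154, so 154 ∣ m.

(⟹) If 154 ∣ m, write m = 154q. Since 154 = 11·14, m = 14·(11q), so 14 ∣ m; and since 154 = 14·11, m = 11·(14q), so 11 ∣ m.

Both directions hold.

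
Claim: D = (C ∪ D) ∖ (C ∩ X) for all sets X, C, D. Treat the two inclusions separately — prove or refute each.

(⟹) This inclusion fails. Take X = {1}, C = {1}, D = {1}; then 1 ∈ D but 1 ∉ (C ∪ D) ∖ (C ∩ X).

(⟸) This inclusion fails. Take X = ∅, C = {1}, D = ∅; then 1 ∈ (C ∪ D) ∖ (C ∩ X) but 1 ∉ D.

Neither inclusion holds.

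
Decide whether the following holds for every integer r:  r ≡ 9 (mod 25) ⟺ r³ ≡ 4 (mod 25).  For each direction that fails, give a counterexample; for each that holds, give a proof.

Both implications hold.

(⟹) Suppose r ≡ 9 (mod 25). Write r = 25j + 9. Then (25j + 9)³ = 15625j³ + 16875j² + 6075j + 729 = 25(625j³ + 675j² + 243j + 29) + 4, so r³ ≡ 4 (mod 25).

(⟸) Conversely, suppose r³ ≡ 4 (mod 25). The only residue r in {0, …, 24} with r³ ≡ 4 (mod 25) is r = 9, so r ≡ 9 (mod 25).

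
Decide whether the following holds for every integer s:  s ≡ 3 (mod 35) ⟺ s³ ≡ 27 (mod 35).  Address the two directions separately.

(⇒) Suppose s ≡ 3 (mod 35). Write s = 35j + 3. Then (35j + 3)³ = 42875j³ + 11025j² + 945j + 27 = 35(1225j³ + 315j² + 27j) + 27, so s³ ≡ 27 (mod 35).

(⇐) This fails: take s = 13. Then 13³ = 2197 ≡ 27 (mod 35), yet 13 ≡ 13 (mod 35), not 3.

(⇒) holds; (⇐) fails.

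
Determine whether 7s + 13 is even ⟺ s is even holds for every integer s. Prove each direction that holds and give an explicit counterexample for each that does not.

Both directions fail.

(⇒) This fails: s = 7 gives 7s + 13 = 62, which is even, but 7 is odd, not even.

(⇐) This also fails: s = 0 is even, but 7s + 13 = 13 is odd, not even.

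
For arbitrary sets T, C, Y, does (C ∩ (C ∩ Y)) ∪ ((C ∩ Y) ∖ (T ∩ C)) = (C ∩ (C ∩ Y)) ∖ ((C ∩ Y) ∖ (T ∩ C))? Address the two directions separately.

(⊆) fails; (⊇) holds.

(⟹) This inclusion fails. Take T = ∅, C = {1}, Y = {1}; then 1 ∈ (C ∩ (C ∩ Y)) ∪ ((C ∩ Y) ∖ (T ∩ C)) but 1 ∉ (C ∩ (C ∩ Y)) ∖ ((C ∩ Y) ∖ (T ∩ C)).

(⟸) Let x ∈ (C ∩ (C ∩ Y)) ∖ ((C ∩ Y) ∖ (T ∩ C)). Then x ∈ T ∩ C ∩ Y, from which x ∈ (C ∩ (C ∩ Y)) ∪ ((C ∩ Y) ∖ (T ∩ C)).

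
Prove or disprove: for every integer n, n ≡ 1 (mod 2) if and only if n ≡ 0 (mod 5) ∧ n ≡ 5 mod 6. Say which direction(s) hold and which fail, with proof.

Only the reverse direction holds.

Forward direction. This fails: n = 1 gives 1 ≡ 1 (mod 2) but 1 ≡ 1 (mod 5), so the conjunction on the right does not hold.

Converse. If n ≡ 0 (mod 5) and n ≡ 5 (mod 6), then by the Chinese remainder theorem n ≡ 5 (mod 30). Since 5 ≡ 1 (mod 2) and 2 ∣ 30, we get n ≡ 1 (mod 2).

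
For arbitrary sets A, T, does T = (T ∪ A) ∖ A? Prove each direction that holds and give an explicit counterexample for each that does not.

(⟹) This inclusion fails. Take A = {1}, T = {1}; then 1 ∈ T but 1 ∉ (T ∪ A) ∖ A.

(⟸) Let x ∈ (T ∪ A) ∖ A. Then x ∈ T and x ∉ A, from which x ∈ T.

(⊆) fails; (⊇) holds.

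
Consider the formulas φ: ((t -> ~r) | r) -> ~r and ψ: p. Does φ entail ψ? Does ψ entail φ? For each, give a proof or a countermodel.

Neither direction holds.

Forward direction. This fails. Under t = F, r = F, p = F, the left side is true but the right side is false.

Converse. This fails. Under t = F, r = T, p = T, the left side is false but the right side is true.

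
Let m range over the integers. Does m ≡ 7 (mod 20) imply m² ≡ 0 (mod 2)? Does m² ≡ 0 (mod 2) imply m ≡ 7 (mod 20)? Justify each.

[⇒] This fails: take m = 7. Then 7 ≡ 7 (mod 20), but 7² = 49 ≡ 1 (mod 2), not 0.

[⇐] This fails: take m = 0. Then 0² = 0 ≡ 0 (mod 2), yet 0 ≡ 0 (mod 20), not 7.

Both directions fail.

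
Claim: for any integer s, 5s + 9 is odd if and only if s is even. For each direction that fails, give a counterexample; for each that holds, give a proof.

Equivalent; both directions hold.

(⇐) Suppose s is even; write s = 2j. Then 5s + 9 = 5·(2j) + 9 = 2·5j + 9, which is odd.

(⇒) Suppose 5s + 9 is odd. Since 5 is odd, 5s and s have the same parity, so 5s + 9 ≡ s + 9 (mod 2). As 9 is odd, 5s + 9 is odd exactly when s is even. Thus s is even.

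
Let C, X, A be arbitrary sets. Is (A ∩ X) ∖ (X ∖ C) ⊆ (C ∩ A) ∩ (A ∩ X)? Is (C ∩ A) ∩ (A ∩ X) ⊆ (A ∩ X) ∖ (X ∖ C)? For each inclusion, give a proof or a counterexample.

(⟸) Let x ∈ (C ∩ A) ∩ (A ∩ X). Then x ∈ C ∩ X ∩ A, from which x ∈ (A ∩ X) ∖ (X ∖ C).

(⟹) Let x ∈ (A ∩ X) ∖ (X ∖ C). Then x ∈ C ∩ X ∩ A, from which x ∈ (C ∩ A) ∩ (A ∩ X).

Both inclusions hold; the sets are equal.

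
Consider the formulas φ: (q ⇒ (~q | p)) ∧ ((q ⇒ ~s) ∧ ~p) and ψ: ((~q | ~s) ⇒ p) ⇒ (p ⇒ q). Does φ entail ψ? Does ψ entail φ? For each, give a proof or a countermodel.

Converse. This fails. Under q = T, s = F, p = F, the left side is false but the right side is true.

Forward direction. Assume the antecedent. If q is true, the antecedent cannot hold. If q is false, the antecedent forces (q = F, s = F, p = F) or (q = F, s = T, p = F), and ((~q | ~s) ⇒ p) ⇒ (p ⇒ q) holds there. Either way ((~q | ~s) ⇒ p) ⇒ (p ⇒ q) holds.

Not equivalent: only (⇒) holds.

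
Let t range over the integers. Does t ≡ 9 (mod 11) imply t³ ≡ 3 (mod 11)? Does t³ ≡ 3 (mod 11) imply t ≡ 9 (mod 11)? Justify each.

Equivalent; both directions hold.

(⇒) Suppose t ≡ 9 (mod 11). Write t = 11j + 9. Then (11j + 9)³ = 1331j³ + 3267j² + 2673j + 729 = 11(121j³ + 297j² + 243j + 66) + 3, so t³ ≡ 3 (mod 11).

(⇐) Conversely, suppose t³ ≡ 3 (mod 11). The only residue r in {0, …, 10} with r³ ≡ 3 (mod 11) is r = 9, so t ≡ 9 (mod 11).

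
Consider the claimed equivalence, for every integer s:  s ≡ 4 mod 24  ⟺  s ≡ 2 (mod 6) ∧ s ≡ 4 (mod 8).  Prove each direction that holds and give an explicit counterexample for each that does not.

Neither implication holds.

[⇒] This fails: s = 4 gives 4 ≡ 4 (mod 24) but 4 ≡ 4 (mod 6), so the conjunction on the right does not hold.

[⇐] This fails: s = 20 satisfies both congruences on the right (20 ≡ 2 mod 6 and 20 ≡ 4 mod 8) yet 20 ≡ 20 (mod 24), not 4.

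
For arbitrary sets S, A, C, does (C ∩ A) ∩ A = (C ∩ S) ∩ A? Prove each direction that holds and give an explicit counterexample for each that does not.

Reverse inclusion. Let x ∈ (C ∩ S) ∩ A. Then x ∈ S ∩ A ∩ C, from which x ∈ (C ∩ A) ∩ A.

Forward inclusion. This inclusion fails. Take S = ∅, A = {1}, C = {1}; then 1 ∈ (C ∩ A) ∩ A but 1 ∉ (C ∩ S) ∩ A.

(⊆) fails; (⊇) holds.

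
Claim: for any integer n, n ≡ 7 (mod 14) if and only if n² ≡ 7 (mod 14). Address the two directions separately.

(⇒) Suppose n ≡ 7 (mod 14). Write n = 14j + 7. Then (14j + 7)² = 196j² + 196j + 49 = 14(14j² + 14j + 3) + 7, so n² ≡ 7 (mod 14).

(⇐) Conversely, suppose n² ≡ 7 (mod 14). The only residue r in {0, …, 13} with r² ≡ 7 (mod 14) is r = 7, so n ≡ 7 (mod 14).

Equivalent; both directions hold.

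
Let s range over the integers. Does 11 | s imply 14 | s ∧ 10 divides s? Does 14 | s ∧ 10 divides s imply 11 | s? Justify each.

(→) This fails: take s = 11. Certainly 11 ∣ 11, but 14 ∤ 11.

(←) This fails: take s = 70. Both 14 ∣ 70 and 10 ∣ 70, yet 70 is not a multiple of 11 (since 70 = 6·11 + 4), so 11 ∤ 70.

Neither direction holds.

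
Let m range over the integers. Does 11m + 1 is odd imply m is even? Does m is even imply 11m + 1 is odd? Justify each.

Forward direction. Suppose 11m + 1 is odd. Since 11 is odd, 11m and m have the same parity, so 11m + 1 ≡ m + 1 (mod 2). As 1 is odd, 11m + 1 is odd exactly when m is even. Thus m is even.

Converse. Suppose m is even; write m = 2j. Then 11m + 1 = 11·(2j) + 1 = 2·11j + 1, which is odd.

The biconditional holds.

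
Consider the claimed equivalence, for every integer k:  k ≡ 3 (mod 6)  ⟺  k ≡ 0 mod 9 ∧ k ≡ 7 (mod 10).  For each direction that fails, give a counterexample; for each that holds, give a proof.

Only the converse holds.

(→) This fails: k = 33 gives 33 ≡ 3 (mod 6) but 33 ≡ 6 (mod 9), so the conjunction on the right does not hold.

(←) Conversely, if k ≡ 0 (mod 9) and k ≡ 7 (mod 10), then by the Chinese remainder theorem k ≡ 27 (mod 90). Since 27 ≡ 3 (mod 6) and 6 ∣ 90, we get k ≡ 3 (mod 6).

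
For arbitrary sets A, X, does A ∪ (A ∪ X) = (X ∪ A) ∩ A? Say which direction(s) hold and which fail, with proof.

(⊆) This inclusion fails. Take A = ∅, X = {1}; then 1 ∈ A ∪ (A ∪ X) but 1 ∉ (X ∪ A) ∩ A.

(⊇) Let x ∈ (X ∪ A) ∩ A. Then either x ∈ A and x ∉ X; or x ∈ A ∩ X. In each case x ∈ A ∪ (A ∪ X), so (X ∪ A) ∩ A ⊆ A ∪ (A ∪ X).

Only the reverse inclusion holds.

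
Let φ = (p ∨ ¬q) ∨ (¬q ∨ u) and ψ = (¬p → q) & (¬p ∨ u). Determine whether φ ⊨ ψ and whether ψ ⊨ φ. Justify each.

Both directions fail.

Forward direction. This fails. Under q = F, u = F, p = F, the left side is true but the right side is false.

Converse. This fails. Under q = T, u = F, p = F, the left side is false but the right side is true.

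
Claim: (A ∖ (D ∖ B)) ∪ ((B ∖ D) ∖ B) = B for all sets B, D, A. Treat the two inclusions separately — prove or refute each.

Forward inclusion. This inclusion fails. Take B = ∅, D = ∅, A = {1}; then 1 ∈ (A ∖ (D ∖ B)) ∪ ((B ∖ D) ∖ B) but 1 ∉ B.

Reverse inclusion. This inclusion fails. Take B = {1}, D = ∅, A = ∅; then 1 ∈ B but 1 ∉ (A ∖ (D ∖ B)) ∪ ((B ∖ D) ∖ B).

(⊆) fails and (⊇) fails.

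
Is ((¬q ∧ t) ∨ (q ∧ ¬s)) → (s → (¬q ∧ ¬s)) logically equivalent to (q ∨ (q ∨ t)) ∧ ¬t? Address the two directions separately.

(⟹) This fails. Under t = F, s = F, q = F, the left side is true but the right side is false.

(⟸) Assume the antecedent. If t is true, the antecedent cannot hold. If t is false, the consequent reduces to true regardless of the other variables. Either way the consequent holds.

Not equivalent: only (⇐) holds.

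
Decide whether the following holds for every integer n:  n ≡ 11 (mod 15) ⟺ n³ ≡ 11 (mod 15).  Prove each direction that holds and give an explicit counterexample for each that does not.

(→) Suppose n ≡ 11 (mod 15). Write n = 15j + 11. Then (15j + 11)³ = 3375j³ + 7425j² + 5445j + 1331 = 15(225j³ + 495j² + 363j + 88) + 11, so n³ ≡ 11 (mod 15).

(←) Conversely, suppose n³ ≡ 11 (mod 15). The only residue r in {0, …, 14} with r³ ≡ 11 (mod 15) is r = 11, so n ≡ 11 (mod 15).

Equivalent; both directions hold.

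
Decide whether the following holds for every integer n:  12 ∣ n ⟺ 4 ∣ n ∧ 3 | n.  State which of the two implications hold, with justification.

Equivalent; both directions hold.

(→) If 12 ∣ n, write n = 12q. Since 12 = 3·4, n = 4·(3q), so 4 ∣ n; and since 12 = 4·3, n = 3·(4q), so 3 ∣ n.

(←) Suppose 4 ∣ n and 3 ∣ n. Any common multiple of 4 and 3 is a multiple of their lcm; here gcd(4, 3) = 1, so lcm(4, 3) = 4·3 = 12, so 12 ∣ n.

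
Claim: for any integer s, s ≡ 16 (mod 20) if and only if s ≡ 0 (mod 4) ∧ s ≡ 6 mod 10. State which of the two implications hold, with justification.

Both implications hold.

Forward direction. Suppose s ≡ 16 (mod 20); write s = 20j + 16. Since 4 ∣ 20, reducing mod 4 gives s ≡ 16 ≡ 0 (mod 4); since 10 ∣ 20, reducing mod 10 gives s ≡ 16 ≡ 6 (mod 10).

Converse. If s ≡ 0 (mod 4) and s ≡ 6 (mod 10), then by the Chinese remainder theorem s ≡ 16 (mod 20). This is exactly s ≡ 16 (mod 20).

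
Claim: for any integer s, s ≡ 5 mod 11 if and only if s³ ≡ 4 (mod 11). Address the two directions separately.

[⇐] For the converse, argue contrapositively. If s ≢ 5 (mod 11), then s is congruent to one of 0, 1, 2, 3, 4, 6, 7, 8, 9, 10 modulo 11, and these give s³ ≡ 0, 1, 8, 5, 9, 7, 2, 6, 3, 10 respectively — never 4.

[⇒] Suppose s ≡ 5 mod 11. Write s = 11j + 5. Then (11j + 5)³ = 1331j³ + 1815j² + 825j + 125 = 11(121j³ + 165j² + 75j + 11) + 4, so s³ ≡ 4 (mod 11).

Both directions hold; the statement is true.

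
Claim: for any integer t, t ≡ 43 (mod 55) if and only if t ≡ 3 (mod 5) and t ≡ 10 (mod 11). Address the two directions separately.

(⇐) If t ≡ 3 (mod 5) and t ≡ 10 (mod 11), then by the Chinese remainder theorem t ≡ 43 (mod 55). This is exactly t ≡ 43 (mod 55).

(⇒) Suppose t ≡ 43 (mod 55); write t = 55j + 43. Since 5 ∣ 55, reducing mod 5 gives t ≡ 43 ≡ 3 (mod 5); since 11 ∣ 55, reducing mod 11 gives t ≡ 43 ≡ 10 (mod 11).

The biconditional holds.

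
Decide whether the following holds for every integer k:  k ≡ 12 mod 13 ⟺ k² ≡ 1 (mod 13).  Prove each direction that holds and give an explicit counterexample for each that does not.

(⟸) This fails: take k = 1. Then 1² = 1 ≡ 1 (mod 13), yet 1 ≡ 1 (mod 13), not 12.

(⟹) Suppose k ≡ 12 mod 13. Write k = 13j + 12. Then (13j + 12)² = 169j² + 312j + 144 = 13(13j² + 24j + 11) + 1, so k² ≡ 1 (mod 13).

Only the forward direction holds.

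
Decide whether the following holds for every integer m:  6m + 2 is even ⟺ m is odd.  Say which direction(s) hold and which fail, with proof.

Only the reverse direction holds.

(⇒) This fails: take m = 4. Then 6m + 2 = 26, which is even, yet m = 4 is even, not odd.

(⇐) Suppose m is odd. Since 6 is even, 6m is even for every m, so 6m + 2 has the same parity as 2, which is even. Hence 6m + 2 is even.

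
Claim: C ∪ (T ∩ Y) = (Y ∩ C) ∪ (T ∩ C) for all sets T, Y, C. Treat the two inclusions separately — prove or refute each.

Reverse inclusion. Let x ∈ (Y ∩ C) ∪ (T ∩ C). Then either x ∈ T ∩ C and x ∉ Y; or x ∈ Y ∩ C and x ∉ T; or x ∈ T ∩ Y ∩ C. In each case x ∈ C ∪ (T ∩ Y), so (Y ∩ C) ∪ (T ∩ C) ⊆ C ∪ (T ∩ Y).

Forward inclusion. This inclusion fails. Take T = {1}, Y = {1}, C = ∅; then 1 ∈ C ∪ (T ∩ Y) but 1 ∉ (Y ∩ C) ∪ (T ∩ C).

(⊆) fails; (⊇) holds.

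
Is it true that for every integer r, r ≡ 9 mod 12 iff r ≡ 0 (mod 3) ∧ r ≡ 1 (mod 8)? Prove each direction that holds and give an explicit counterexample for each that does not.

Forward direction. This fails: r = 21 gives 21 ≡ 9 (mod 12) but 21 ≡ 5 (mod 8), so the conjunction on the right does not hold.

Converse. If r ≡ 0 (mod 3) and r ≡ 1 (mod 8), then by the Chinese remainder theorem r ≡ 9 (mod 24). Since 9 ≡ 9 (mod 12) and 12 ∣ 24, we get r ≡ 9 (mod 12).

Only the reverse direction holds.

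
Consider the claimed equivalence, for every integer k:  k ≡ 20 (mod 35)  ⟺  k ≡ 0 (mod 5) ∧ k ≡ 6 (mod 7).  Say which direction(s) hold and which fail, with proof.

(→) Suppose k ≡ 20 (mod 35); write k = 35j + 20. Since 5 ∣ 35, reducing mod 5 gives k ≡ 20 ≡ 0 (mod 5); since 7 ∣ 35, reducing mod 7 gives k ≡ 20 ≡ 6 (mod 7).

(←) Conversely, if k ≡ 0 (mod 5) and k ≡ 6 (mod 7), then by the Chinese remainder theorem k ≡ 20 (mod 35). This is exactly k ≡ 20 (mod 35).

Both directions hold; the statement is true.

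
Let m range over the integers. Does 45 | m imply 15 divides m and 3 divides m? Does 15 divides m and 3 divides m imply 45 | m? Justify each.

Forward direction. If 45 ∣ m, write m = 45q. Since 45 = 3·15, m = 15·(3q), so 15 ∣ m; and since 45 = 15·3, m = 3·(15q), so 3 ∣ m.

Converse. This fails: take m = 15. Both 15 ∣ 15 and 3 ∣ 15, yet 15 is not a multiple of 45 (since 15 = 0·45 + 15), so 45 ∤ 15.

Only the forward implication holds.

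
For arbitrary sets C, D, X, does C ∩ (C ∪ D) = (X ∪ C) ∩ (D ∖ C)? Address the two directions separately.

(⊆) This inclusion fails. Take C = {1}, D = ∅, X = ∅; then 1 ∈ C ∩ (C ∪ D) but 1 ∉ (X ∪ C) ∩ (D ∖ C).

(⊇) This inclusion fails. Take C = ∅, D = {1}, X = {1}; then 1 ∈ (X ∪ C) ∩ (D ∖ C) but 1 ∉ C ∩ (C ∪ D).

(⊆) fails and (⊇) fails.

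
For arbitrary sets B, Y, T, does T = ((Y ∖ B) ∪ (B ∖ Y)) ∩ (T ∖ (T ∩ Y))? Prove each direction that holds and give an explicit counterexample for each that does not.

The sets are not equal: only the reverse inclusion holds.

(⊆) This inclusion fails. Take B = ∅, Y = ∅, T = {1}; then 1 ∈ T but 1 ∉ ((Y ∖ B) ∪ (B ∖ Y)) ∩ (T ∖ (T ∩ Y)).

(⊇) Let x ∈ ((Y ∖ B) ∪ (B ∖ Y)) ∩ (T ∖ (T ∩ Y)). Then x ∈ B ∩ T and x ∉ Y, from which x ∈ T.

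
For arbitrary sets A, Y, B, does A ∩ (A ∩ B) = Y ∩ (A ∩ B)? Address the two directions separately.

(⊆) fails; (⊇) holds.

(⊆) This inclusion fails. Take A = {1}, Y = ∅, B = {1}; then 1 ∈ A ∩ (A ∩ B) but 1 ∉ Y ∩ (A ∩ B).

(⊇) Let x ∈ Y ∩ (A ∩ B). Then x ∈ A ∩ Y ∩ B, from which x ∈ A ∩ (A ∩ B).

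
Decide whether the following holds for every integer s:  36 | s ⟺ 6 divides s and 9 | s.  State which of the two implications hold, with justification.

(⟹) If 36 ∣ s, write s = 36q. Since 36 = 6·6, s = 6·(6q), so 6 ∣ s; and since 36 = 4·9, s = 9·(4q), so 9 ∣ s.

(⟸) This fails: take s = 18. Both 6 ∣ 18 and 9 ∣ 18, yet 18 is not a multiple of 36 (since 18 = 0·36 + 18), so 36 ∤ 18.

Only the forward direction holds.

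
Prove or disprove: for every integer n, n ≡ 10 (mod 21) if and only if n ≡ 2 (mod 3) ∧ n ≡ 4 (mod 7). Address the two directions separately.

[⇒] This fails: n = 10 gives 10 ≡ 10 (mod 21) but 10 ≡ 1 (mod 3), so the conjunction on the right does not hold.

[⇐] This fails: n = 11 satisfies both congruences on the right (11 ≡ 2 mod 3 and 11 ≡ 4 mod 7) yet 11 ≡ 11 (mod 21), not 10.

Both directions fail.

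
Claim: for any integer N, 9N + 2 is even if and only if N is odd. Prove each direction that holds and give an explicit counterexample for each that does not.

(⇒) fails and (⇐) fails.

[⇒] This fails: N = 6 gives 9N + 2 = 56, which is even, but 6 is even, not odd.

[⇐] This also fails: N = 7 is odd, but 9N + 2 = 65 is odd, not even.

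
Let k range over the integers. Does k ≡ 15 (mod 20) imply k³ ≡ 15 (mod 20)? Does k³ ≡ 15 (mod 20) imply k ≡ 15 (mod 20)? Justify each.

Both directions hold.

[⇐] Suppose k³ ≡ 15 (mod 20). The only residue r in {0, …, 19} with r³ ≡ 15 (mod 20) is r = 15, so k ≡ 15 (mod 20).

[⇒] Suppose k ≡ 15 (mod 20). Write k = 20j + 15. Then (20j + 15)³ = 8000j³ + 18000j² + 13500j + 3375 = 20(400j³ + 900j² + 675j + 168) + 15, so k³ ≡ 15 (mod 20).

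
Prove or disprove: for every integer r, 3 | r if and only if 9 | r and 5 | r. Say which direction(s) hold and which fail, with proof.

[⇒] This fails: take r = 3. Certainly 3 ∣ 3, but 9 ∤ 3.

[⇐] Suppose 9 ∣ r and 5 ∣ r. Any common multiple of 9 and 5 is a multiple of their lcm; here gcd(9, 5) = 1, so lcm(9, 5) = 9·5 = 45, so 45 ∣ r. Since 3 ∣ 45, it follows that 3 ∣ r.

Only the reverse direction holds.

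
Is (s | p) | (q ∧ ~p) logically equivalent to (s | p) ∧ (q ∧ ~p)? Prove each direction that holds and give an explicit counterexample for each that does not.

Forward direction. This fails. Under p = T, s = F, q = F, the left side is true but the right side is false.

Converse. Assume the antecedent. If p is true, the antecedent cannot hold. If p is false, the antecedent forces (p = F, s = T, q = T), and (s | p) | (q ∧ ~p) holds there. Either way (s | p) | (q ∧ ~p) holds.

Only the reverse direction holds.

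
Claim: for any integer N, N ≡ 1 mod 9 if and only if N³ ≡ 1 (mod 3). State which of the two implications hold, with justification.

(←) This fails: take N = 4. Then 4³ = 64 ≡ 1 (mod 3), yet 4 ≡ 4 (mod 9), not 1.

(→) Suppose N ≡ 1 (mod 9). Then N³ ≡ 1³ = 1 (mod 9), and since 3 ∣ 9, also N³ ≡ 1 (mod 3).

(⇒) holds; (⇐) fails.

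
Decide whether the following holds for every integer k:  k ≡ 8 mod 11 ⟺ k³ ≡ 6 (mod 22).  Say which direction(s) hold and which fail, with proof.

[⇒] This fails: take k = 19. Then 19 ≡ 8 (mod 11), but 19³ = 6859 ≡ 17 (mod 22), not 6.

[⇐] Conversely, the residues r modulo 22 with r³ ≡ 6 (mod 22) are exactly {8}, and each is ≡ 8 (mod 11).

Only the reverse direction holds.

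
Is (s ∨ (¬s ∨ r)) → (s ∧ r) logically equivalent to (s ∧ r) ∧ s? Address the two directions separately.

Both implications hold.

(⇒) Assume the antecedent. If s is true, the antecedent forces (s = T, r = T), and (s ∧ r) ∧ s holds there. If s is false, the antecedent cannot hold. Either way (s ∧ r) ∧ s holds.

(⇐) Assume the antecedent. If s is true, the antecedent forces (s = T, r = T), and (s ∨ (¬s ∨ r)) → (s ∧ r) holds there. If s is false, the antecedent cannot hold. Either way (s ∨ (¬s ∨ r)) → (s ∧ r) holds.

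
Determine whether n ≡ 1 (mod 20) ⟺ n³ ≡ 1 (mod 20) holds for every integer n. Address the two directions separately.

(⇒) Suppose n ≡ 1 (mod 20). Write n = 20j + 1. Then (20j + 1)³ = 8000j³ + 1200j² + 60j + 1 = 20(400j³ + 60j² + 3j) + 1, so n³ ≡ 1 (mod 20).

(⇐) Conversely, suppose n³ ≡ 1 (mod 20). The only residue r in {0, …, 19} with r³ ≡ 1 (mod 20) is r = 1, so n ≡ 1 (mod 20).

Both implications hold.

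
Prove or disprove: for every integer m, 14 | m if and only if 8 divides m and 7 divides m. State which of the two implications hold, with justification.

(⇐) Suppose 8 ∣ m and 7 ∣ m. Any common multiple of 8 and 7 is a multiple of their lcm; here gcd(8, 7) = 1, so lcm(8, 7) = 8·7 = 56, so 56 ∣ m. Since 14 ∣ 56, it follows that 14 ∣ m.

(⇒) This fails: take m = 14. Certainly 14 ∣ 14, but 8 ∤ 14.

Only the reverse direction holds.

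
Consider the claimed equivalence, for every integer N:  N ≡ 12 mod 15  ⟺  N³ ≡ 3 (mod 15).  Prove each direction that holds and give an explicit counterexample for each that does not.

[⇒] Suppose N ≡ 12 mod 15. Write N = 15j + 12. Then (15j + 12)³ = 3375j³ + 8100j² + 6480j + 1728 = 15(225j³ + 540j² + 432j + 115) + 3, so N³ ≡ 3 (mod 15).

[⇐] Conversely, suppose N³ ≡ 3 (mod 15). The only residue r in {0, …, 14} with r³ ≡ 3 (mod 15) is r = 12, so N ≡ 12 (mod 15).

Both directions hold.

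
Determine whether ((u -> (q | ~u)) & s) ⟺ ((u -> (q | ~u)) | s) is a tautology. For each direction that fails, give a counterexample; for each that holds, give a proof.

Only the forward implication holds.

(⟹) Assume the antecedent. If u is true, the antecedent forces (u = T, s = T, q = T), and (u -> (q | ~u)) | s holds there. If u is false, (u -> (q | ~u)) | s reduces to true regardless of the other variables. Either way (u -> (q | ~u)) | s holds.

(⟸) This fails. Under u = F, s = F, q = F, the left side is false but the right side is true.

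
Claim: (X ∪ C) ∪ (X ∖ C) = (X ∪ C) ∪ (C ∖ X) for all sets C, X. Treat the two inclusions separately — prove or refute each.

(⟸) Let x ∈ (X ∪ C) ∪ (C ∖ X). Then either x ∈ C and x ∉ X; or x ∈ X and x ∉ C; or x ∈ C ∩ X. In each case x ∈ (X ∪ C) ∪ (X ∖ C), so (X ∪ C) ∪ (C ∖ X) ⊆ (X ∪ C) ∪ (X ∖ C).

(⟹) Let x ∈ (X ∪ C) ∪ (X ∖ C). Then either x ∈ C and x ∉ X; or x ∈ X and x ∉ C; or x ∈ C ∩ X. In each case x ∈ (X ∪ C) ∪ (C ∖ X), so (X ∪ C) ∪ (X ∖ C) ⊆ (X ∪ C) ∪ (C ∖ X).

The two sets are equal.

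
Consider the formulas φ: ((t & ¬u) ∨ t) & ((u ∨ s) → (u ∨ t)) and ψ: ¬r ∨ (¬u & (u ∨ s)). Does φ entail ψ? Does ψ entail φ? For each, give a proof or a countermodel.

(→) This fails. Under u = F, r = T, t = T, s = F, the left side is true but the right side is false.

(←) This fails. Under u = F, r = F, t = F, s = F, the left side is false but the right side is true.

Neither direction holds.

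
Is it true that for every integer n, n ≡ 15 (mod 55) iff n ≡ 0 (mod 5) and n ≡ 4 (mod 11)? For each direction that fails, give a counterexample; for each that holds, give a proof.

(⟸) If n ≡ 0 (mod 5) and n ≡ 4 (mod 11), then by the Chinese remainder theorem n ≡ 15 (mod 55). This is exactly n ≡ 15 (mod 55).

(⟹) Suppose n ≡ 15 (mod 55); write n = 55j + 15. Since 5 ∣ 55, reducing mod 5 gives n ≡ 15 ≡ 0 (mod 5); since 11 ∣ 55, reducing mod 11 gives n ≡ 15 ≡ 4 (mod 11).

The biconditional holds.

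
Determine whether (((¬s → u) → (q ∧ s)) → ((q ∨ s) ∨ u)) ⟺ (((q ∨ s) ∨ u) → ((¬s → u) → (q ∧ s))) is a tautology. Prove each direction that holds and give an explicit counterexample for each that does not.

(⇒) fails and (⇐) fails.

(⟹) This fails. Under s = T, u = F, q = F, the left side is true but the right side is false.

(⟸) This fails. Under s = F, u = F, q = F, the left side is false but the right side is true.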